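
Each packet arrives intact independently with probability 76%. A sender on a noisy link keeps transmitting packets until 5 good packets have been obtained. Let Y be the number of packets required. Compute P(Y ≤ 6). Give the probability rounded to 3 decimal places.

Finishing within 6 packets ⇔ at least 5 successes in the first 6. With X ~ Binomial(6, 0.76), P(Y ≤ 6) = 1 − P(X ≤ 4).
  k=0: C(6,0)·0.76^0·0.24^6 = 0.00019
  k=1: C(6,1)·0.76^1·0.24^5 = 0.00363
  k=2: C(6,2)·0.76^2·0.24^4 = 0.02875
  k=3: C(6,3)·0.76^3·0.24^3 = 0.12137
  k=4: C(6,4)·0.76^4·0.24^2 = 0.28825
1 − 0.44218 = 0.55782

0.558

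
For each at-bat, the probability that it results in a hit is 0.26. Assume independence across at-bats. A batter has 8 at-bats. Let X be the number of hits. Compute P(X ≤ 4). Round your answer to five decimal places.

X ~ Binomial(8, 0.26); P(X ≤ 4) = Σ C(8,k) p^k (1−p)^(8−k) over k:
  k=0: C(8,0)·0.26^0·0.74^8 = 0.0899195
  k=1: C(8,1)·0.26^1·0.74^7 = 0.2527466
  k=2: C(8,2)·0.26^2·0.74^6 = 0.3108100
  k=3: C(8,3)·0.26^3·0.74^5 = 0.2184071
  k=4: C(8,4)·0.26^4·0.74^4 = 0.0959220
Total = 0.9678052

0.96781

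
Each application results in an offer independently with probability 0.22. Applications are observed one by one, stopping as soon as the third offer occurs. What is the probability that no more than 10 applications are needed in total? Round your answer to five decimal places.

0.38312

Finishing within 10 applications ⇔ at least 3 successes in the first 10. With X ~ Binomial(10, 0.22), P(Y ≤ 10) = 1 − P(X ≤ 2).
  k=0: C(10,0)·0.22^0·0.78^10 = 0.0833578
  k=1: C(10,1)·0.22^1·0.78^9 = 0.2351116
  k=2: C(10,2)·0.22^2·0.78^8 = 0.2984109
1 − 0.6168803 = 0.3831197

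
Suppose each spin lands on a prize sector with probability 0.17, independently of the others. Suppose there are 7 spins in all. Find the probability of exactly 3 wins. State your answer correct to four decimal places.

X ~ Binomial(n=7, p=0.17).
P(X=3) = C(7,3) · p^3 · (1−p)^4
= 35 · 0.004913 · 0.47458 = 0.081607

0.0816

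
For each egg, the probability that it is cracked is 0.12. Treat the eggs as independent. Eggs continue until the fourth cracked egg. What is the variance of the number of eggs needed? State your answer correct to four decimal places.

244.4444

Y = total eggs until the fourth success; negative binomial with r=4, p=0.12.
Var(Y) = r(1−p)/p² = 4·0.88 / 0.12² = 244.444444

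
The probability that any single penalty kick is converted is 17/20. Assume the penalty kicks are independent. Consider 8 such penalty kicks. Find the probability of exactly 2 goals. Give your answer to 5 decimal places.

X ~ Binomial(n=8, p=0.85).
P(X=2) = C(8,2) · p^2 · (1−p)^6
= 28 · 0.7225 · 1.1391e-05 = 0.0002304

0.00023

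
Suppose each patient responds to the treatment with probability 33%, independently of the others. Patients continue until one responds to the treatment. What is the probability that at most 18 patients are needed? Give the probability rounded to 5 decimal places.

0.99926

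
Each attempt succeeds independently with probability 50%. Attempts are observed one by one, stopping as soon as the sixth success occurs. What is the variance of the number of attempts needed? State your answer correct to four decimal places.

Y = total attempts until the sixth success; negative binomial with r=6, p=0.50.
Var(Y) = r(1−p)/p² = 6·0.50 / 0.50² = 12.000000

12.0000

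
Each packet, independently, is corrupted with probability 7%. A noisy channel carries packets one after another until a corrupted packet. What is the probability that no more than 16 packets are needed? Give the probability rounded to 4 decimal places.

0.6869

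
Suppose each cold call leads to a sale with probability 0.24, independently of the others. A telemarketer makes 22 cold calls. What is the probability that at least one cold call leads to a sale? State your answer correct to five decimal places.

P(at least one) = 1 − P(none) = 1 − (1 − 0.24)^22
= 1 − 0.0023873 = 0.9976127

0.99761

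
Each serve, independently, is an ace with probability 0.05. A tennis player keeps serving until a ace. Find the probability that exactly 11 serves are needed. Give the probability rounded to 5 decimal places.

Geometric (trials to first success), p = 0.05.
P(Y = 11) = (1−p)^10 · p = 0.59874 · 0.05 = 0.0299368

0.02994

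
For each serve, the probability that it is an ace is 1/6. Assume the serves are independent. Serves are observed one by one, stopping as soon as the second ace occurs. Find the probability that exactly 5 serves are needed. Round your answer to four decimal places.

Y = trial on which the second success occurs; negative binomial, r=2, p=0.166667.
P(Y=5) = C(4,1) · p^2 · (1−p)^3
= 4 · 0.027778 · 0.5787 = 0.064300

0.0643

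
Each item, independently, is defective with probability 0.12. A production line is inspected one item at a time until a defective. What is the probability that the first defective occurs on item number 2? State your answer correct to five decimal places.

Geometric (trials to first success), p = 0.12.
P(Y = 2) = (1−p)^1 · p = 0.88 · 0.12 = 0.1056000

0.10560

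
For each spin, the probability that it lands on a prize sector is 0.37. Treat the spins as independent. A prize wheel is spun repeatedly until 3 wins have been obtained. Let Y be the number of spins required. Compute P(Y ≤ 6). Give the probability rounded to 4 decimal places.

0.3937

Finishing within 6 spins ⇔ at least 3 successes in the first 6. With X ~ Binomial(6, 0.37), P(Y ≤ 6) = 1 − P(X ≤ 2).
  k=0: C(6,0)·0.37^0·0.63^6 = 0.062524
  k=1: C(6,1)·0.37^1·0.63^5 = 0.220321
  k=2: C(6,2)·0.37^2·0.63^4 = 0.323487
1 − 0.606331 = 0.393669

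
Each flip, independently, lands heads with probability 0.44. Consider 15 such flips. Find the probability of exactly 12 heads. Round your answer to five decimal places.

X ~ Binomial(n=15, p=0.44).
P(X=12) = C(15,12) · p^12 · (1−p)^3
= 455 · 5.2654e-05 · 0.17562 = 0.0042073

0.00421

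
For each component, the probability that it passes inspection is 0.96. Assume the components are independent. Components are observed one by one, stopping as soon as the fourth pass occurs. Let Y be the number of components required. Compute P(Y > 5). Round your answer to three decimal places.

0.015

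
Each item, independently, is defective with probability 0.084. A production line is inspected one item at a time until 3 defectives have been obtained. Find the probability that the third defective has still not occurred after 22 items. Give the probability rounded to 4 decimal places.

0.7198

Needing more than 22 items ⇔ fewer than 3 successes in the first 22. With X ~ Binomial(22, 0.084), P(Y > 22) = P(X ≤ 2).
  k=0: C(22,0)·0.084^0·0.916^22 = 0.145111
  k=1: C(22,1)·0.084^1·0.916^21 = 0.292757
  k=2: C(22,2)·0.084^2·0.916^20 = 0.281890
P(X ≤ 2) = 0.719758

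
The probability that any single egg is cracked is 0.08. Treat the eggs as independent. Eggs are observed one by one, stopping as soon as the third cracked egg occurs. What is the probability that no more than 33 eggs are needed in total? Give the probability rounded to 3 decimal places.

0.498

Finishing within 33 eggs ⇔ at least 3 successes in the first 33. With X ~ Binomial(33, 0.08), P(Y ≤ 33) = 1 − P(X ≤ 2).
  k=0: C(33,0)·0.08^0·0.92^33 = 0.06383
  k=1: C(33,1)·0.08^1·0.92^32 = 0.18315
  k=2: C(33,2)·0.08^2·0.92^31 = 0.25482
1 − 0.50180 = 0.49820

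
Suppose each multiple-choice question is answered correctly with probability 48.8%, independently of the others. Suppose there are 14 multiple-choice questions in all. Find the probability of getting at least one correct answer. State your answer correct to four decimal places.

0.9999

P(at least one) = 1 − P(none) = 1 − (1 − 0.488)^14
= 1 − 0.000085 = 0.999915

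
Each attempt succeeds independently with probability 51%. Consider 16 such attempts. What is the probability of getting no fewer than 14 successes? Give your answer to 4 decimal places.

0.0027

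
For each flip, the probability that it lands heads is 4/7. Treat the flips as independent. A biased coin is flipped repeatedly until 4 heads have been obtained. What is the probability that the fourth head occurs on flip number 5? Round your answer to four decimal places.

Y = trial on which the fourth success occurs; negative binomial, r=4, p=0.571429.
P(Y=5) = C(4,3) · p^4 · (1−p)^1
= 4 · 0.10662 · 0.42857 = 0.182781

0.1828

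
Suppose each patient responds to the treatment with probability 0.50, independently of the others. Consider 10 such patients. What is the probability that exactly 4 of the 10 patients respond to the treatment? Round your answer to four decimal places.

X ~ Binomial(n=10, p=0.50).
P(X=4) = C(10,4) · p^4 · (1−p)^6
= 210 · 0.0625 · 0.015625 = 0.205078

0.2051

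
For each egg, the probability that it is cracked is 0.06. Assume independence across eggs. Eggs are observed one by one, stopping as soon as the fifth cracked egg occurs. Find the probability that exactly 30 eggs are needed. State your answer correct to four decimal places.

Y = trial on which the fifth success occurs; negative binomial, r=5, p=0.06.
P(Y=30) = C(29,4) · p^5 · (1−p)^25
= 23751 · 7.776e-07 · 0.21291 = 0.003932

0.0039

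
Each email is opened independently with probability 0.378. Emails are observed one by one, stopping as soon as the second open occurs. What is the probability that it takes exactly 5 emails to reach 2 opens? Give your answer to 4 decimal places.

Y = trial on which the second success occurs; negative binomial, r=2, p=0.378.
P(Y=5) = C(4,1) · p^2 · (1−p)^3
= 4 · 0.14288 · 0.24064 = 0.137535

0.1375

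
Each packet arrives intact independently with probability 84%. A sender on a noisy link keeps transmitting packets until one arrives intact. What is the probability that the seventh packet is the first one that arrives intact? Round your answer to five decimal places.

0.00001

Geometric (trials to first success), p = 0.84.
P(Y = 7) = (1−p)^6 · p = 1.6777e-05 · 0.84 = 0.0000141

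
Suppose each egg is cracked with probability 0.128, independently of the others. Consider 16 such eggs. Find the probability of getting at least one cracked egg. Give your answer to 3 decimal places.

0.888

P(at least one) = 1 − P(none) = 1 − (1 − 0.128)^16
= 1 − 0.11175 = 0.88825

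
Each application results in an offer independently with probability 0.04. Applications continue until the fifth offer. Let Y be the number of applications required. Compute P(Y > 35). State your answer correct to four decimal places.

Needing more than 35 applications ⇔ fewer than 5 successes in the first 35. With X ~ Binomial(35, 0.04), P(Y > 35) = P(X ≤ 4).
  k=0: C(35,0)·0.04^0·0.96^35 = 0.239603
  k=1: C(35,1)·0.04^1·0.96^34 = 0.349422
  k=2: C(35,2)·0.04^2·0.96^33 = 0.247507
  k=3: C(35,3)·0.04^3·0.96^32 = 0.113441
  k=4: C(35,4)·0.04^4·0.96^31 = 0.037814
P(X ≤ 4) = 0.987787

0.9878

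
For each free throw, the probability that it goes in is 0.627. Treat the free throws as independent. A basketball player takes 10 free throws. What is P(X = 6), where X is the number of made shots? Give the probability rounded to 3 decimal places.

X ~ Binomial(n=10, p=0.627).
P(X=6) = C(10,6) · p^6 · (1−p)^4
= 210 · 0.060758 · 0.019357 = 0.24698

0.247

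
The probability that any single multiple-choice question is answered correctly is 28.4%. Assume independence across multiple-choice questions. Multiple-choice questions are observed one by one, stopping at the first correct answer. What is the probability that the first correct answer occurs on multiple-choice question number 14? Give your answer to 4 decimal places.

0.0037

Geometric (trials to first success), p = 0.284.
P(Y = 14) = (1−p)^13 · p = 0.012998 · 0.284 = 0.003691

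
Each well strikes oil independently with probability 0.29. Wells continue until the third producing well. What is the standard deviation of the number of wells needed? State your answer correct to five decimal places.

Y = total wells until the third success; negative binomial with r=3, p=0.29.
SD(Y) = √[r(1−p)/p²] = √(25.3269917) = 5.0325929

5.03259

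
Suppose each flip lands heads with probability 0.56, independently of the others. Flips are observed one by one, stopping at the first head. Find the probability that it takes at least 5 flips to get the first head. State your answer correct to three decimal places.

0.037

Y = number of flips to the first success; geometric, p = 0.56.
P(Y > 4) = P(first 4 all fail) = (1−p)^4 = 0.03748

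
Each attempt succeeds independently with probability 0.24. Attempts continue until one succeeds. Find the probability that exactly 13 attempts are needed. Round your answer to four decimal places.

Geometric (trials to first success), p = 0.24.
P(Y = 13) = (1−p)^12 · p = 0.037133 · 0.24 = 0.008912

0.0089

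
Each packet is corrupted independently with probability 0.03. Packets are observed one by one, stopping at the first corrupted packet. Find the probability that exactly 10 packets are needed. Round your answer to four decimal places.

Geometric (trials to first success), p = 0.03.
P(Y = 10) = (1−p)^9 · p = 0.76023 · 0.03 = 0.022807

0.0228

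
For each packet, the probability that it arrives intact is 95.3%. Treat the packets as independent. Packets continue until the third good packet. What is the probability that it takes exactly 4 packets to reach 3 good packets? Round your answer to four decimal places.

0.1220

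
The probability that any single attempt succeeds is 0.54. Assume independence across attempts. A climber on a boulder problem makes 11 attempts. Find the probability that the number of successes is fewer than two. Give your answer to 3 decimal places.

X ~ Binomial(11, 0.54); P(X ≤ 1) = Σ C(11,k) p^k (1−p)^(11−k) over k:
  k=0: C(11,0)·0.54^0·0.46^11 = 0.00020
  k=1: C(11,1)·0.54^1·0.46^10 = 0.00252
Total = 0.00271

0.003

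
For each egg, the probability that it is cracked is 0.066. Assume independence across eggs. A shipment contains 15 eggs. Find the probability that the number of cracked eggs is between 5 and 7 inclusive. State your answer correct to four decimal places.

X ~ Binomial(15, 0.066); P(5 ≤ X ≤ 7) = Σ C(15,k) p^k (1−p)^(15−k) over k:
  k=5: C(15,5)·0.066^5·0.934^10 = 0.001900
  k=6: C(15,6)·0.066^6·0.934^9 = 0.000224
  k=7: C(15,7)·0.066^7·0.934^8 = 0.000020
Total = 0.002144

0.0021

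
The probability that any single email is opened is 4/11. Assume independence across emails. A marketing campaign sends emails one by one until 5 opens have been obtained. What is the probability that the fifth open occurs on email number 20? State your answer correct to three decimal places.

0.028

Y = trial on which the fifth success occurs; negative binomial, r=5, p=0.363636.
P(Y=20) = C(19,4) · p^5 · (1−p)^15
= 3876 · 0.0063582 · 0.0011365 = 0.02801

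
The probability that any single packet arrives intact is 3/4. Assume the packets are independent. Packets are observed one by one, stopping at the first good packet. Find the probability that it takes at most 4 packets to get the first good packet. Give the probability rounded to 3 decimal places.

Y = number of packets to the first success; geometric, p = 0.75.
P(Y ≤ 4) = 1 − (1−p)^4 = 1 − 0.00391 = 0.99609

0.996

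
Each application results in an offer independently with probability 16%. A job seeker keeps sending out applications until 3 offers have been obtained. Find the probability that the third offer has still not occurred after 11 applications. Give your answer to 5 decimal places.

0.74791

Needing more than 11 applications ⇔ fewer than 3 successes in the first 11. With X ~ Binomial(11, 0.16), P(Y > 11) = P(X ≤ 2).
  k=0: C(11,0)·0.16^0·0.84^11 = 0.1469170
  k=1: C(11,1)·0.16^1·0.84^10 = 0.3078262
  k=2: C(11,2)·0.16^2·0.84^9 = 0.2931678
P(X ≤ 2) = 0.7479110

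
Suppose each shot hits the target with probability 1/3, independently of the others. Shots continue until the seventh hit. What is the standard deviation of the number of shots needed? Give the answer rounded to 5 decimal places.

Y = total shots until the seventh success; negative binomial with r=7, p=0.333333.
SD(Y) = √[r(1−p)/p²] = √(42.0000000) = 6.4807407

6.48074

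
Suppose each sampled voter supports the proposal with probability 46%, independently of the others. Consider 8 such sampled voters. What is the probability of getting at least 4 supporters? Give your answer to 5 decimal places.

0.54631

X ~ Binomial(8, 0.46); P(X ≥ 4) = Σ C(8,k) p^k (1−p)^(8−k) over k:
  k=4: C(8,4)·0.46^4·0.54^4 = 0.2665044
  k=5: C(8,5)·0.46^5·0.54^3 = 0.1816178
  k=6: C(8,6)·0.46^6·0.54^2 = 0.0773557
  k=7: C(8,7)·0.46^7·0.54^1 = 0.0188273
  k=8: C(8,8)·0.46^8·0.54^0 = 0.0020048
Total = 0.5463101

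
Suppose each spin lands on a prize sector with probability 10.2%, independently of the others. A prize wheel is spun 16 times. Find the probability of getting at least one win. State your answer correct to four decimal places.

0.8212

P(at least one) = 1 − P(none) = 1 − (1 − 0.102)^16
= 1 − 0.178822 = 0.821178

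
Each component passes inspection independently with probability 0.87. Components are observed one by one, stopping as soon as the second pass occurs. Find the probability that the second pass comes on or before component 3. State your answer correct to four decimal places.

0.9537

Finishing within 3 components ⇔ at least 2 successes in the first 3. With X ~ Binomial(3, 0.87), P(Y ≤ 3) = 1 − P(X ≤ 1).
  k=0: C(3,0)·0.87^0·0.13^3 = 0.002197
  k=1: C(3,1)·0.87^1·0.13^2 = 0.044109
1 − 0.046306 = 0.953694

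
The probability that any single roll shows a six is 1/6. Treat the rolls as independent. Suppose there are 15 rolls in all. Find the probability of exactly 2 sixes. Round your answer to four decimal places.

0.2726

X ~ Binomial(n=15, p=0.166667).
P(X=2) = C(15,2) · p^2 · (1−p)^13
= 105 · 0.027778 · 0.093464 = 0.272603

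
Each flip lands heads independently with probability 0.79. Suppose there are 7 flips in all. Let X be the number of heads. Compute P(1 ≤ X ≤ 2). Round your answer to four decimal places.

0.0058

X ~ Binomial(7, 0.79); P(1 ≤ X ≤ 2) = Σ C(7,k) p^k (1−p)^(7−k) over k:
  k=1: C(7,1)·0.79^1·0.21^6 = 0.000474
  k=2: C(7,2)·0.79^2·0.21^5 = 0.005353
Total = 0.005827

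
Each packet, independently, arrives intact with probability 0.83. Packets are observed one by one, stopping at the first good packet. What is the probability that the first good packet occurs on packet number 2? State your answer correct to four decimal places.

Geometric (trials to first success), p = 0.83.
P(Y = 2) = (1−p)^1 · p = 0.17 · 0.83 = 0.141100

0.1411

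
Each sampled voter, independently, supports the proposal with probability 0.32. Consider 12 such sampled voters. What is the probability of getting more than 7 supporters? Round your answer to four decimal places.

0.0144

X ~ Binomial(12, 0.32); P(X ≥ 8) = Σ C(12,k) p^k (1−p)^(12−k) over k:
  k=8: C(12,8)·0.32^8·0.68^4 = 0.011637
  k=9: C(12,9)·0.32^9·0.68^3 = 0.002434
  k=10: C(12,10)·0.32^10·0.68^2 = 0.000344
  k=11: C(12,11)·0.32^11·0.68^1 = 0.000029
  k=12: C(12,12)·0.32^12·0.68^0 = 0.000001
Total = 0.014445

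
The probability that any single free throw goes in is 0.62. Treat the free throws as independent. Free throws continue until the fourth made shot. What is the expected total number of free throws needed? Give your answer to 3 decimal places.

Y = total free throws until the fourth success; negative binomial with r=4, p=0.62.
E[Y] = r / p = 4 / 0.62 = 6.45161

6.452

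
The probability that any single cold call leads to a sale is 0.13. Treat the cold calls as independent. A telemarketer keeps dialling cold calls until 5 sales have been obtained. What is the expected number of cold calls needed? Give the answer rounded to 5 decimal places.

Y = total cold calls until the fifth success; negative binomial with r=5, p=0.13.
E[Y] = r / p = 5 / 0.13 = 38.4615385

38.46154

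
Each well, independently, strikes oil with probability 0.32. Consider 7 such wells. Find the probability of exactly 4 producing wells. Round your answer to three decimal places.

X ~ Binomial(n=7, p=0.32).
P(X=4) = C(7,4) · p^4 · (1−p)^3
= 35 · 0.010486 · 0.31443 = 0.11540

0.115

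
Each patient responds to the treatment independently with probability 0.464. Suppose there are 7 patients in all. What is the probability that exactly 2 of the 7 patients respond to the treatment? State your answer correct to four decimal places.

0.2000

X ~ Binomial(n=7, p=0.464).
P(X=2) = C(7,2) · p^2 · (1−p)^5
= 21 · 0.2153 · 0.044241 = 0.200023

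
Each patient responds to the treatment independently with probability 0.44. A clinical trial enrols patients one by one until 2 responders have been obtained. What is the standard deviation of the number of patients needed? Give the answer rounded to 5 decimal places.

Y = total patients until the second success; negative binomial with r=2, p=0.44.
SD(Y) = √[r(1−p)/p²] = √(5.7851240) = 2.4052285

2.40523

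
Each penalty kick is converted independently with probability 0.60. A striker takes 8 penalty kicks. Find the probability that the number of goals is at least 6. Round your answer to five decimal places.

0.31539

X ~ Binomial(8, 0.60); P(X ≥ 6) = Σ C(8,k) p^k (1−p)^(8−k) over k:
  k=6: C(8,6)·0.60^6·0.40^2 = 0.2090189
  k=7: C(8,7)·0.60^7·0.40^1 = 0.0895795
  k=8: C(8,8)·0.60^8·0.40^0 = 0.0167962
Total = 0.3153946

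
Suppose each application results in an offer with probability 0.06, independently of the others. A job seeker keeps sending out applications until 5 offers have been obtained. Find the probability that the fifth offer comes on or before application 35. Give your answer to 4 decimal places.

0.0563

Finishing within 35 applications ⇔ at least 5 successes in the first 35. With X ~ Binomial(35, 0.06), P(Y ≤ 35) = 1 − P(X ≤ 4).
  k=0: C(35,0)·0.06^0·0.94^35 = 0.114677
  k=1: C(35,1)·0.06^1·0.94^34 = 0.256192
  k=2: C(35,2)·0.06^2·0.94^33 = 0.277996
  k=3: C(35,3)·0.06^3·0.94^32 = 0.195189
  k=4: C(35,4)·0.06^4·0.94^31 = 0.099671
1 − 0.943725 = 0.056275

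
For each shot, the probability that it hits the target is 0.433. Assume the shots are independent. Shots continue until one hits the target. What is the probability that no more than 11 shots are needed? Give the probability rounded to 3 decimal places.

0.998

Y = number of shots to the first success; geometric, p = 0.433.
P(Y ≤ 11) = 1 − (1−p)^11 = 1 − 0.00195 = 0.99805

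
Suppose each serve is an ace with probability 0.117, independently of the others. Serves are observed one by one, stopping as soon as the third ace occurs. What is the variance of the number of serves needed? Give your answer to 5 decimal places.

193.51304

Y = total serves until the third success; negative binomial with r=3, p=0.117.
Var(Y) = r(1−p)/p² = 3·0.883 / 0.117² = 193.5130397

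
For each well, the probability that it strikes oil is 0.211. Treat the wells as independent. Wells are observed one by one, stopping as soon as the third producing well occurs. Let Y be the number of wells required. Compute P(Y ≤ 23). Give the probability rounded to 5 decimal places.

0.89162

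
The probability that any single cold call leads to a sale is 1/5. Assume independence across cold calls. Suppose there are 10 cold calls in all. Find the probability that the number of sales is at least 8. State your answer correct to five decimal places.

X ~ Binomial(10, 0.20); P(X ≥ 8) = Σ C(10,k) p^k (1−p)^(10−k) over k:
  k=8: C(10,8)·0.20^8·0.80^2 = 0.0000737
  k=9: C(10,9)·0.20^9·0.80^1 = 0.0000041
  k=10: C(10,10)·0.20^10·0.80^0 = 0.0000001
Total = 0.0000779

0.00008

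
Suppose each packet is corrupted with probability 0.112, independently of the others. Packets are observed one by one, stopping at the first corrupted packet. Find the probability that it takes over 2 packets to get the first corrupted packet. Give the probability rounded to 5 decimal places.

0.78854

Y = number of packets to the first success; geometric, p = 0.112.
P(Y > 2) = P(first 2 all fail) = (1−p)^2 = 0.7885440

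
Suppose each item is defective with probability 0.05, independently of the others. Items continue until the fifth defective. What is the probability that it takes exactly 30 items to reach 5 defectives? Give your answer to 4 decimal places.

0.0021

Y = trial on which the fifth success occurs; negative binomial, r=5, p=0.05.
P(Y=30) = C(29,4) · p^5 · (1−p)^25
= 23751 · 3.125e-07 · 0.27739 = 0.002059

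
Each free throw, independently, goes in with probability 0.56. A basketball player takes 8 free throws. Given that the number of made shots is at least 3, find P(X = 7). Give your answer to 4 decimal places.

0.0660

X ~ Binomial(8, 0.56). Want P(X=7 | X≥3) = P(X=7) / P(X≥3).
P(X=7) = C(8,7)·0.56^7·0.44^1 = 0.060794
P(X≥3) = 1 − 0.001405 − 0.014304 − 0.063716 = 0.920575
Ratio = 0.060794 / 0.920575 = 0.066039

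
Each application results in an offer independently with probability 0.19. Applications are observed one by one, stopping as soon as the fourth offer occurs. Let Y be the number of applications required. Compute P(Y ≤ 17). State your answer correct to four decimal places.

0.4091

Finishing within 17 applications ⇔ at least 4 successes in the first 17. With X ~ Binomial(17, 0.19), P(Y ≤ 17) = 1 − P(X ≤ 3).
  k=0: C(17,0)·0.19^0·0.81^17 = 0.027813
  k=1: C(17,1)·0.19^1·0.81^16 = 0.110908
  k=2: C(17,2)·0.19^2·0.81^15 = 0.208124
  k=3: C(17,3)·0.19^3·0.81^14 = 0.244096
1 − 0.590940 = 0.409060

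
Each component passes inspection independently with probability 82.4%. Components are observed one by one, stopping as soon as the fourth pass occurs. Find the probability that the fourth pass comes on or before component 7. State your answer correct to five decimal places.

Finishing within 7 components ⇔ at least 4 successes in the first 7. With X ~ Binomial(7, 0.824), P(Y ≤ 7) = 1 − P(X ≤ 3).
  k=0: C(7,0)·0.824^0·0.176^7 = 0.0000052
  k=1: C(7,1)·0.824^1·0.176^6 = 0.0001714
  k=2: C(7,2)·0.824^2·0.176^5 = 0.0024079
  k=3: C(7,3)·0.824^3·0.176^4 = 0.0187889
1 − 0.0213734 = 0.9786266

0.97863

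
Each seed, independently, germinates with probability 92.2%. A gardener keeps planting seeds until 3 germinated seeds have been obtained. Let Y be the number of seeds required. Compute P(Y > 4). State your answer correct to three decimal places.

0.033

Needing more than 4 seeds ⇔ fewer than 3 successes in the first 4. With X ~ Binomial(4, 0.922), P(Y > 4) = P(X ≤ 2).
  k=0: C(4,0)·0.922^0·0.078^4 = 0.00004
  k=1: C(4,1)·0.922^1·0.078^3 = 0.00175
  k=2: C(4,2)·0.922^2·0.078^2 = 0.03103
P(X ≤ 2) = 0.03282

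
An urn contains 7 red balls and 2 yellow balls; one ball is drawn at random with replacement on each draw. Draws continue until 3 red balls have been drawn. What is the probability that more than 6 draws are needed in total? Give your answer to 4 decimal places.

Needing more than 6 draws ⇔ fewer than 3 successes in the first 6. With X ~ Binomial(6, 0.777778), P(Y > 6) = P(X ≤ 2).
  k=0: C(6,0)·0.777778^0·0.222222^6 = 0.000120
  k=1: C(6,1)·0.777778^1·0.222222^5 = 0.002529
  k=2: C(6,2)·0.777778^2·0.222222^4 = 0.022129
P(X ≤ 2) = 0.024778

0.0248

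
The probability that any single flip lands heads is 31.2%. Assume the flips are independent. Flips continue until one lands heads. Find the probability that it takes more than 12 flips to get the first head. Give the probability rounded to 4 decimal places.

Y = number of flips to the first success; geometric, p = 0.312.
P(Y > 12) = P(first 12 all fail) = (1−p)^12 = 0.011248

0.0112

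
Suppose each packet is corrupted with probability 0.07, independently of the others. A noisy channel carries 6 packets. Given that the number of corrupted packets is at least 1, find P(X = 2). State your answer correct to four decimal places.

X ~ Binomial(6, 0.07). Want P(X=2 | X≥1) = P(X=2) / P(X≥1).
P(X=2) = C(6,2)·0.07^2·0.93^4 = 0.054982
P(X≥1) = 1 − 0.646990 = 0.353010
Ratio = 0.054982 / 0.353010 = 0.155752

0.1558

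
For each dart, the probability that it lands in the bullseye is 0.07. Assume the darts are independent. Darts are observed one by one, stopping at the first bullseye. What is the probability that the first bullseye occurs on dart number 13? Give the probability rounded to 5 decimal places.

0.02930

Geometric (trials to first success), p = 0.07.
P(Y = 13) = (1−p)^12 · p = 0.4186 · 0.07 = 0.0293017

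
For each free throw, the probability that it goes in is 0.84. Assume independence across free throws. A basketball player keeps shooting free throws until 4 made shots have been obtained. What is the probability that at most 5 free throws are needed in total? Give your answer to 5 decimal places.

0.81651

Finishing within 5 free throws ⇔ at least 4 successes in the first 5. With X ~ Binomial(5, 0.84), P(Y ≤ 5) = 1 − P(X ≤ 3).
  k=0: C(5,0)·0.84^0·0.16^5 = 0.0001049
  k=1: C(5,1)·0.84^1·0.16^4 = 0.0027525
  k=2: C(5,2)·0.84^2·0.16^3 = 0.0289014
  k=3: C(5,3)·0.84^3·0.16^2 = 0.1517322
1 − 0.1834910 = 0.8165090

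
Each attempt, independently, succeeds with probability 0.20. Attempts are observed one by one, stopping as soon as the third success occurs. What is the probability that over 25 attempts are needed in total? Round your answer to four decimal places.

0.0982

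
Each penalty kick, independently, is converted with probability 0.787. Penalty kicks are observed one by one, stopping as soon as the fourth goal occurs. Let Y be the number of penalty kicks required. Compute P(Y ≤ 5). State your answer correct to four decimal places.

0.7105

Finishing within 5 penalty kicks ⇔ at least 4 successes in the first 5. With X ~ Binomial(5, 0.787), P(Y ≤ 5) = 1 − P(X ≤ 3).
  k=0: C(5,0)·0.787^0·0.213^5 = 0.000438
  k=1: C(5,1)·0.787^1·0.213^4 = 0.008100
  k=2: C(5,2)·0.787^2·0.213^3 = 0.059853
  k=3: C(5,3)·0.787^3·0.213^2 = 0.221148
1 − 0.289540 = 0.710460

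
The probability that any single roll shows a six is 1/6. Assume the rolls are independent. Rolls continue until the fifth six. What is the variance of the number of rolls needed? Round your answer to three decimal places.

Y = total rolls until the fifth success; negative binomial with r=5, p=0.166667.
Var(Y) = r(1−p)/p² = 5·0.833333 / 0.166667² = 150.00000

150.000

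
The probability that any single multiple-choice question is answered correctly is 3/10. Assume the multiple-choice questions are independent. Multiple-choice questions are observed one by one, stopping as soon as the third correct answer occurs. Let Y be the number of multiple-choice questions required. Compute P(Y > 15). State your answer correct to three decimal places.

0.127

Needing more than 15 multiple-choice questions ⇔ fewer than 3 successes in the first 15. With X ~ Binomial(15, 0.30), P(Y > 15) = P(X ≤ 2).
  k=0: C(15,0)·0.30^0·0.70^15 = 0.00475
  k=1: C(15,1)·0.30^1·0.70^14 = 0.03052
  k=2: C(15,2)·0.30^2·0.70^13 = 0.09156
P(X ≤ 2) = 0.12683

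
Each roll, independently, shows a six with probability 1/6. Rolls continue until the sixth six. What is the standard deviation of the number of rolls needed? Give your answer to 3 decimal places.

13.416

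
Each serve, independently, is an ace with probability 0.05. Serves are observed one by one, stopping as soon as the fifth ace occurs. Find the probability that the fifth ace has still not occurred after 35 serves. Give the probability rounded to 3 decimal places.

Needing more than 35 serves ⇔ fewer than 5 successes in the first 35. With X ~ Binomial(35, 0.05), P(Y > 35) = P(X ≤ 4).
  k=0: C(35,0)·0.05^0·0.95^35 = 0.16608
  k=1: C(35,1)·0.05^1·0.95^34 = 0.30594
  k=2: C(35,2)·0.05^2·0.95^33 = 0.27374
  k=3: C(35,3)·0.05^3·0.95^32 = 0.15848
  k=4: C(35,4)·0.05^4·0.95^31 = 0.06673
P(X ≤ 4) = 0.97097

0.971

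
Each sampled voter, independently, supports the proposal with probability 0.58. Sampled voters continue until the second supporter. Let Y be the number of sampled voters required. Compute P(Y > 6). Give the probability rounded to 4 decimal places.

0.0510

Needing more than 6 sampled voters ⇔ fewer than 2 successes in the first 6. With X ~ Binomial(6, 0.58), P(Y > 6) = P(X ≤ 1).
  k=0: C(6,0)·0.58^0·0.42^6 = 0.005489
  k=1: C(6,1)·0.58^1·0.42^5 = 0.045481
P(X ≤ 1) = 0.050970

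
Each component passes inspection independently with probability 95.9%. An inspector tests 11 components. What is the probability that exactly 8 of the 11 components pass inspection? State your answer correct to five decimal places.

X ~ Binomial(n=11, p=0.959).
P(X=8) = C(11,8) · p^8 · (1−p)^3
= 165 · 0.7154 · 6.8921e-05 = 0.0081355

0.00814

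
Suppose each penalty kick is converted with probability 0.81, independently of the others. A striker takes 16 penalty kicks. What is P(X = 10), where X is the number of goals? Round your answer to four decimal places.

X ~ Binomial(n=16, p=0.81).
P(X=10) = C(16,10) · p^10 · (1−p)^6
= 8008 · 0.12158 · 4.7046e-05 = 0.045803

0.0458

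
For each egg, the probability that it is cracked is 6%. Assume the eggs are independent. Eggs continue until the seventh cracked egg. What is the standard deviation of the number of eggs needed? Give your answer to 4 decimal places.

42.7525

Y = total eggs until the seventh success; negative binomial with r=7, p=0.06.
SD(Y) = √[r(1−p)/p²] = √(1827.777778) = 42.752518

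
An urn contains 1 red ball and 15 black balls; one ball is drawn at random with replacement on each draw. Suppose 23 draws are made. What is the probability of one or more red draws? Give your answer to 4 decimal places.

0.7734

P(at least one) = 1 − P(none) = 1 − (1 − 0.0625)^23
= 1 − 0.226641 = 0.773359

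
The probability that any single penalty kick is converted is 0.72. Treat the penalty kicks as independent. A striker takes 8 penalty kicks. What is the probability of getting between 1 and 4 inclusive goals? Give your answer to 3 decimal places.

X ~ Binomial(8, 0.72); P(1 ≤ X ≤ 4) = Σ C(8,k) p^k (1−p)^(8−k) over k:
  k=1: C(8,1)·0.72^1·0.28^7 = 0.00078
  k=2: C(8,2)·0.72^2·0.28^6 = 0.00699
  k=3: C(8,3)·0.72^3·0.28^5 = 0.03597
  k=4: C(8,4)·0.72^4·0.28^4 = 0.11563
Total = 0.15937

0.159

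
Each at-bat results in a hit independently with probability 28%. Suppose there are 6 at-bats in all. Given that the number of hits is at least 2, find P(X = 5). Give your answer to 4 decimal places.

0.0139

X ~ Binomial(6, 0.28). Want P(X=5 | X≥2) = P(X=5) / P(X≥2).
P(X=5) = C(6,5)·0.28^5·0.72^1 = 0.007435
P(X≥2) = 1 − 0.139314 − 0.325066 = 0.535620
Ratio = 0.007435 / 0.535620 = 0.013881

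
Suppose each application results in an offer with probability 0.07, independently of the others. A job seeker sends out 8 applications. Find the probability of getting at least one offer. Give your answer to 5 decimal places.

0.44042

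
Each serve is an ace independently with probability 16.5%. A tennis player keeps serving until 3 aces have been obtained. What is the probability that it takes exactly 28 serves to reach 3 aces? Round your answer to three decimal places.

0.017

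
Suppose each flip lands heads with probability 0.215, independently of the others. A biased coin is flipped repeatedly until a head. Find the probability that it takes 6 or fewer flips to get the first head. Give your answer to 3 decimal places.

Y = number of flips to the first success; geometric, p = 0.215.
P(Y ≤ 6) = 1 − (1−p)^6 = 1 − 0.23400 = 0.76600

0.766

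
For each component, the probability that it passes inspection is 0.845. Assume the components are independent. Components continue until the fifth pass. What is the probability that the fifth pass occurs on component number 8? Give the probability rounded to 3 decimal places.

Y = trial on which the fifth success occurs; negative binomial, r=5, p=0.845.
P(Y=8) = C(7,4) · p^5 · (1−p)^3
= 35 · 0.43081 · 0.0037239 = 0.05615

0.056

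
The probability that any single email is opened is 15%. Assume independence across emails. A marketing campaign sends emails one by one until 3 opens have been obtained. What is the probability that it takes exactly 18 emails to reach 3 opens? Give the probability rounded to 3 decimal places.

Y = trial on which the third success occurs; negative binomial, r=3, p=0.15.
P(Y=18) = C(17,2) · p^3 · (1−p)^15
= 136 · 0.003375 · 0.087354 = 0.04010

0.040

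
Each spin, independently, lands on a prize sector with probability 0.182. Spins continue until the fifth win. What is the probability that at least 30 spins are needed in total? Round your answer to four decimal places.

Needing more than 29 spins ⇔ fewer than 5 successes in the first 29. With X ~ Binomial(29, 0.182), P(Y > 29) = P(X ≤ 4).
  k=0: C(29,0)·0.182^0·0.818^29 = 0.002950
  k=1: C(29,1)·0.182^1·0.818^28 = 0.019035
  k=2: C(29,2)·0.182^2·0.818^27 = 0.059294
  k=3: C(29,3)·0.182^3·0.818^26 = 0.118732
  k=4: C(29,4)·0.182^4·0.818^25 = 0.171712
P(X ≤ 4) = 0.371723

0.3717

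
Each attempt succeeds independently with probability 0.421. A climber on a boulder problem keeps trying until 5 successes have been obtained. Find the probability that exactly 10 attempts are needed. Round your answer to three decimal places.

0.108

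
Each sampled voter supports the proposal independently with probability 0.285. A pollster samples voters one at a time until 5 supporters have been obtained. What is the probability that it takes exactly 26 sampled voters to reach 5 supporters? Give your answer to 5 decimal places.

0.02074

Y = trial on which the fifth success occurs; negative binomial, r=5, p=0.285.
P(Y=26) = C(25,4) · p^5 · (1−p)^21
= 12650 · 0.0018803 · 0.00087182 = 0.0207368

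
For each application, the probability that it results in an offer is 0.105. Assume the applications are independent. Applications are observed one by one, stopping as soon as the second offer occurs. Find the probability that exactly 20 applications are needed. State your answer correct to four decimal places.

Y = trial on which the second success occurs; negative binomial, r=2, p=0.105.
P(Y=20) = C(19,1) · p^2 · (1−p)^18
= 19 · 0.011025 · 0.13577 = 0.028441

0.0284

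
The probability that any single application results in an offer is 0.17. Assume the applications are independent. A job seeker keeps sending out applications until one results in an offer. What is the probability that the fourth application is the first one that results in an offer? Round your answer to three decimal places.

Geometric (trials to first success), p = 0.17.
P(Y = 4) = (1−p)^3 · p = 0.57179 · 0.17 = 0.09720

0.097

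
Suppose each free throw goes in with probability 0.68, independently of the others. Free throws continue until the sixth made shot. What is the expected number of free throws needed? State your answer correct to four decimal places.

Y = total free throws until the sixth success; negative binomial with r=6, p=0.68.
E[Y] = r / p = 6 / 0.68 = 8.823529

8.8235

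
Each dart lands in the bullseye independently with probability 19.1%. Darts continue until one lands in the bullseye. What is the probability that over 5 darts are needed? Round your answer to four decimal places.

Y = number of darts to the first success; geometric, p = 0.191.
P(Y > 5) = P(first 5 all fail) = (1−p)^5 = 0.346531

0.3465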